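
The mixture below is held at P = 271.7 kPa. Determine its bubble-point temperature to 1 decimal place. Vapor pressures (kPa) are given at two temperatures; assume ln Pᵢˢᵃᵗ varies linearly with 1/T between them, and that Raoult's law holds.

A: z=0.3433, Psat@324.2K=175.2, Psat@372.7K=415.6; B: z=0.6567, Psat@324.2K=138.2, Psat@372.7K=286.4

Bubble-point temperature: ΣzᵢPᵢˢᵃᵗ(T) = P. Interpolate ln Pᵢˢᵃᵗ = aᵢ + bᵢ/T.
  T = 324.2 K: ΣzᵢPᵢˢᵃᵗ = 150.90 kPa
  T = 372.7 K: ΣzᵢPᵢˢᵃᵗ = 330.75 kPa
  T = 348.4 K: ΣzᵢPᵢˢᵃᵗ = 229.28 kPa
  T = 360.5 K: ΣzᵢPᵢˢᵃᵗ = 276.85 kPa
  T = 354.4 K: ΣzᵢPᵢˢᵃᵗ = 252.15 kPa
  T = 357.4 K: ΣzᵢPᵢˢᵃᵗ = 264.11 kPa
  T = 358.9 K: ΣzᵢPᵢˢᵃᵗ = 270.22 kPa
Interpolating between 358.9 K and 360.5 K gives T ≈ 359.3 K.

T = 359.3 K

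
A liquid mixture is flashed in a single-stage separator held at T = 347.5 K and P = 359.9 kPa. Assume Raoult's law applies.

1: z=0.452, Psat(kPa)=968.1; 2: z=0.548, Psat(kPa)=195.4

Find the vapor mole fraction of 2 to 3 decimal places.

y_2 = 0.427

Raoult's law: Kᵢ = Pᵢˢᵃᵗ/P = Pᵢˢᵃᵗ/359.9.
  K_1 = 968.1/359.9 = 2.68991, K_2 = 195.4/359.9 = 0.54293
Material balance + equilibrium reduce to Σ zᵢ(Kᵢ−1)/(1+β(Kᵢ−1)) = 0.
g(0) = ΣzᵢKᵢ − 1 = 0.513 and g(1) = 1 − Σzᵢ/Kᵢ = -0.177, so a root lies in (0, 1).
Newton–Raphson from β = 0.5:
  β = 0.500: g = 0.0893, g' = -0.572 → β = 0.656
  β = 0.656: g = 0.0044, g' = -0.524 → β = 0.665
Converged at β = 0.665.
Compositions from xᵢ = zᵢ/(1+β(Kᵢ−1)), yᵢ = Kᵢxᵢ:
  1: x = 0.213, y = 0.573
  2: x = 0.787, y = 0.427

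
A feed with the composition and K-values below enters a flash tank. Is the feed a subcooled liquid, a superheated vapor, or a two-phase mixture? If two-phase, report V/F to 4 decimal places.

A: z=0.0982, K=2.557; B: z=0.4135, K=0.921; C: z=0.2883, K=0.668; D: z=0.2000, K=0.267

ΣzᵢKᵢ = 0.8779; Σzᵢ/Kᵢ = 1.6680.
Since ΣzᵢKᵢ < 1 the mixture is below its bubble point — single liquid phase.

subcooled liquid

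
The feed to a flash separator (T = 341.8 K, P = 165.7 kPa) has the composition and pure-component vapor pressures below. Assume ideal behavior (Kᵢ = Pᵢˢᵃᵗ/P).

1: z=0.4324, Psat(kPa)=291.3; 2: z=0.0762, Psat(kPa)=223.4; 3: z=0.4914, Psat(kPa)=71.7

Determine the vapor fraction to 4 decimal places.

ψ = 0.1873

Raoult's law: Kᵢ = Pᵢˢᵃᵗ/P = Pᵢˢᵃᵗ/165.7.
  K_1 = 291.3/165.7 = 1.757996, K_2 = 223.4/165.7 = 1.348220, K_3 = 71.7/165.7 = 0.432710
Newton iteration, ψ⁰ = 0.31:
  ψ = 0.3100: g = -0.04891, g' = -0.4033 → ψ = 0.1887
  ψ = 0.1887: g = -0.00055, g' = -0.3966 → ψ = 0.1873
Converged at ψ = 0.1873.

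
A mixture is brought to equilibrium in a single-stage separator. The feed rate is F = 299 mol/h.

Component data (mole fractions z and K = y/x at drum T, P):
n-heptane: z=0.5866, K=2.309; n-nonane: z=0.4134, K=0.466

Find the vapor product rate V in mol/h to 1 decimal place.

Material balance + equilibrium reduce to Σ zᵢ(Kᵢ−1)/(1+ψ(Kᵢ−1)) = 0.
Feasibility: ΣzᵢKᵢ = 1.5471, Σzᵢ/Kᵢ = 1.1412 — both > 1, two phases present.
Binary case is linear: z₁(K₁−1)(1+ψ(K₂−1)) + z₂(K₂−1)(1+ψ(K₁−1)) = 0
⇒ ψ = [z₁(K₁−1)+z₂(K₂−1)] / [−(K₁−1)(K₂−1)] = 0.54710/0.69901 = 0.7827
Then V = ψ·F = 0.7827·299 = 234.0 mol/h and L = F − V = 65.0 mol/h.

V = 234.0 mol/h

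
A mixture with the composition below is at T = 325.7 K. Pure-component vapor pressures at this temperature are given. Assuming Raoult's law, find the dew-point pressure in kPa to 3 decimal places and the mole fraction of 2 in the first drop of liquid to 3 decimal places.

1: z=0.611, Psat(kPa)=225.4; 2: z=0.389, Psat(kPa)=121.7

Pdew = 169.287 kPa, x_2 = 0.541

At the dew point ψ → 1, so Σzᵢ/Kᵢ = 1 with Kᵢ = Pᵢˢᵃᵗ/P ⇒ 1/P = Σzᵢ/Pᵢˢᵃᵗ.
1/P = 0.611/225.4 + 0.389/121.7 = 0.005907 ⇒ P = 169.287 kPa
xᵢ = zᵢP/Pᵢˢᵃᵗ ⇒ x_2 = 0.389·169.287/121.7 = 0.541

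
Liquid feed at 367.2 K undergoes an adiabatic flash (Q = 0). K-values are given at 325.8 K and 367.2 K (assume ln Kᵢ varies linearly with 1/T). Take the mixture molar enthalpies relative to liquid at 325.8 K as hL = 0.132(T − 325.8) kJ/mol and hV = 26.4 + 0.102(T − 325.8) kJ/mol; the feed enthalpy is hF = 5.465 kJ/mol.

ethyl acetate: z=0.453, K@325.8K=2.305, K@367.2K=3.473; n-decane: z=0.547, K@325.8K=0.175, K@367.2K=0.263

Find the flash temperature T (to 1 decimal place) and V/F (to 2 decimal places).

T = 331.4 K, V/F = 0.18

Adiabatic flash: solve Rachford–Rice at each trial T, then check hF = ψ·hV(T) + (1−ψ)·hL(T).
  T = 325.8 K: K = (2.305, 0.175), RR gives ψ = 0.130, H_out = 3.430 kJ/mol
  T = 367.2 K: K = (3.473, 0.263), RR gives ψ = 0.393, H_out = 15.364 kJ/mol
  T = 346.5 K: K = (2.864, 0.217), RR gives ψ = 0.285, H_out = 10.086 kJ/mol
  T = 336.1 K: K = (2.577, 0.195), RR gives ψ = 0.216, H_out = 6.999 kJ/mol
  T = 331.0 K: K = (2.440, 0.185), RR gives ψ = 0.176, H_out = 5.312 kJ/mol
  T = 333.6 K: K = (2.510, 0.190), RR gives ψ = 0.197, H_out = 6.189 kJ/mol
  T = 332.3 K: K = (2.475, 0.188), RR gives ψ = 0.187, H_out = 5.755 kJ/mol
Linear interpolation between T = 331.0 (H_out = 5.312) and T = 332.3 (H_out = 5.755) on hF = 5.465 gives T ≈ 331.4 K, at which ψ = 0.18.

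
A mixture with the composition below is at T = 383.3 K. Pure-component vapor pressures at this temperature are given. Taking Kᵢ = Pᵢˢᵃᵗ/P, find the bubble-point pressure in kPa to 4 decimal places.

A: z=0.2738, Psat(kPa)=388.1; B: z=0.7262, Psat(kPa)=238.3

At the bubble point ψ → 0, so ΣzᵢKᵢ = 1 with Kᵢ = Pᵢˢᵃᵗ/P ⇒ P = ΣzᵢPᵢˢᵃᵗ.
P = 0.2738·388.1 + 0.7262·238.3 = 279.3152 kPa

Pbub = 279.3152 kPa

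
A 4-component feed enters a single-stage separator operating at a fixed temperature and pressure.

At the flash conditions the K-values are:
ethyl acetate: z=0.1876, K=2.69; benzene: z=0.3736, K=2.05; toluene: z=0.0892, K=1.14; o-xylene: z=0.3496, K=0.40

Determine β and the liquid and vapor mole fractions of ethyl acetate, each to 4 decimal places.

Rachford–Rice: g(β) = Σ zᵢ(Kᵢ−1)/(1+β(Kᵢ−1)) = 0.
Feasibility: ΣzᵢKᵢ = 1.5121, Σzᵢ/Kᵢ = 1.2042 — both > 1, two phases present.
Newton iteration, β⁰ = 0.5:
  β = 0.5000: g = 0.14109, g' = -0.5929 → β = 0.7380
  β = 0.7380: g = -0.00301, g' = -0.6436 → β = 0.7333
Converged at β = 0.7333.
Compositions from xᵢ = zᵢ/(1+β(Kᵢ−1)), yᵢ = Kᵢxᵢ:
  ethyl acetate: x = 0.0838, y = 0.2254
  benzene: x = 0.2111, y = 0.4327
  toluene: x = 0.0809, y = 0.0922
  o-xylene: x = 0.6242, y = 0.2497

β = 0.7333, x_ethyl acetate = 0.0838, y_ethyl acetate = 0.2254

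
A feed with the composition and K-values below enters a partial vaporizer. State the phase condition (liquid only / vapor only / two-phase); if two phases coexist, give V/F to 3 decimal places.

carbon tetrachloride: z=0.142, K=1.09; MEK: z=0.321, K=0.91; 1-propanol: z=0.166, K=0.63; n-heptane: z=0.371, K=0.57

ΣzᵢKᵢ = 0.763; Σzᵢ/Kᵢ = 1.397.
Since ΣzᵢKᵢ < 1 the mixture is below its bubble point — single liquid phase.

liquid only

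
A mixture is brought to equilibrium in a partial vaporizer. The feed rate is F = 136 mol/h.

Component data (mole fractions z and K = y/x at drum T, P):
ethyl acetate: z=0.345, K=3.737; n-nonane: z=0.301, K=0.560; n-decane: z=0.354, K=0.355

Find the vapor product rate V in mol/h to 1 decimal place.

Iterate (Newton) starting at ψ = 0.53:
  ψ = 0.530: g = -0.1343, g' = -0.869 → ψ = 0.376
  ψ = 0.376: g = 0.0057, g' = -0.969 → ψ = 0.381
Converged at ψ = 0.381.
Then V = ψ·F = 0.3814·136 = 51.9 mol/h and L = F − V = 84.1 mol/h.

V = 51.9 mol/h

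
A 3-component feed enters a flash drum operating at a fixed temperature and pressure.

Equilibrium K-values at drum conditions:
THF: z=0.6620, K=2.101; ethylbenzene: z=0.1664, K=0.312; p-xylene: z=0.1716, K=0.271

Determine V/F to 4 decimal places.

V/F = 0.6263

Material balance + equilibrium reduce to Σ zᵢ(Kᵢ−1)/(1+V/F(Kᵢ−1)) = 0.
g(0) = ΣzᵢKᵢ − 1 = 0.4893 and g(1) = 1 − Σzᵢ/Kᵢ = -0.4816, so a root lies in (0, 1).
Iterate (Newton) starting at V/F = 0.5:
  V/F = 0.5000: g = 0.09872, g' = -0.7426 → V/F = 0.6329
  V/F = 0.6329: g = -0.00551, g' = -0.8402 → V/F = 0.6264
  V/F = 0.6264: g = -0.00002, g' = -0.8332 → V/F = 0.6263
Converged at V/F = 0.6263.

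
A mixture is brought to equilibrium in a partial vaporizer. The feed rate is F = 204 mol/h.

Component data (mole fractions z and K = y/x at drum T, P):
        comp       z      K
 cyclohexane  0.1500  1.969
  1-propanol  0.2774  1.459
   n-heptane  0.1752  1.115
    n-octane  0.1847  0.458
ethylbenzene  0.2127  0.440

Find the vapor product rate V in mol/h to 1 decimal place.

V = 48.7 mol/h

Newton iteration, ψ⁰ = 0.5:
  ψ = 0.5000: g = -0.08223, g' = -0.3354 → ψ = 0.2548
  ψ = 0.2548: g = -0.00496, g' = -0.3034 → ψ = 0.2385
Converged at ψ = 0.2385.
Then V = ψ·F = 0.2385·204 = 48.7 mol/h and L = F − V = 155.3 mol/h.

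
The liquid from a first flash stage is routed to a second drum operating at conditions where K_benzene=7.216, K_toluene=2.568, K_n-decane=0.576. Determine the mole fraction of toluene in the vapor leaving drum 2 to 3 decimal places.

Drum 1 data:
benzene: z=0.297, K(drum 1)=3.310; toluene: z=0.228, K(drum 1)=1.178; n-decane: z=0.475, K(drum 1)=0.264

y_toluene (drum 2) = 0.265

Drum 1:
Rachford–Rice: g(ψ₁) = Σ zᵢ(Kᵢ−1)/(1+ψ₁(Kᵢ−1)) = 0.
Check two-phase: ΣzᵢKᵢ = 1.377 > 1 and Σzᵢ/Kᵢ = 2.083 > 1, so g(0) = 0.377 > 0 and g(1) = -1.083 < 0.
Newton–Raphson from ψ₁ = 0.35:
  ψ₁ = 0.350: g = -0.0533, g' = -0.958 → ψ₁ = 0.294
  ψ₁ = 0.294: g = 0.0007, g' = -0.987 → ψ₁ = 0.295
Converged at ψ₁ = 0.295.
Drum-1 compositions:
  benzene: x = 0.177, y = 0.585
  toluene: x = 0.217, y = 0.255
  n-decane: x = 0.607, y = 0.160
Drum-2 feed = drum-1 liquid: z₂ = (0.1766, 0.2166, 0.6067).
Drum 2:
Rachford–Rice: g(ψ₂) = Σ zᵢ(Kᵢ−1)/(1+ψ₂(Kᵢ−1)) = 0.
Feasibility: ΣzᵢKᵢ = 2.180, Σzᵢ/Kᵢ = 1.162 — both > 1, two phases present.
Newton–Raphson from ψ₂ = 0.5:
  ψ₂ = 0.500: g = 0.1312, g' = -0.747 → ψ₂ = 0.676
  ψ₂ = 0.676: g = 0.0156, g' = -0.592 → ψ₂ = 0.702
Converged at ψ₂ = 0.702.
  benzene: x = 0.033, y = 0.238
  toluene: x = 0.103, y = 0.265
  n-decane: x = 0.864, y = 0.498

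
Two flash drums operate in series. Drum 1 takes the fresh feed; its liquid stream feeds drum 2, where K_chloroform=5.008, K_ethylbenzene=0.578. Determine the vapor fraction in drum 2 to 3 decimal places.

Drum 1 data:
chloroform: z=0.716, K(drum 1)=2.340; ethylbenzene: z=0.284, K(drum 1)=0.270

Drum 1:
Rachford–Rice: g(ψ₁) = Σ zᵢ(Kᵢ−1)/(1+ψ₁(Kᵢ−1)) = 0.
Check two-phase: ΣzᵢKᵢ = 1.752 > 1 and Σzᵢ/Kᵢ = 1.358 > 1, so g(0) = 0.752 > 0 and g(1) = -0.358 < 0.
Newton iteration, ψ₁⁰ = 0.5:
  ψ₁ = 0.500: g = 0.2480, g' = -0.836 → ψ₁ = 0.797
  ψ₁ = 0.797: g = -0.0313, g' = -1.165 → ψ₁ = 0.770
  ψ₁ = 0.770: g = -0.0009, g' = -1.100 → ψ₁ = 0.769
Converged at ψ₁ = 0.769.
Drum-1 compositions:
  chloroform: x = 0.353, y = 0.825
  ethylbenzene: x = 0.647, y = 0.175
Drum-2 feed = drum-1 liquid: z₂ = (0.3527, 0.6473).
Drum 2:
Material balance + equilibrium reduce to Σ zᵢ(Kᵢ−1)/(1+ψ₂(Kᵢ−1)) = 0.
Check two-phase: ΣzᵢKᵢ = 2.140 > 1 and Σzᵢ/Kᵢ = 1.190 > 1, so g(0) = 1.140 > 0 and g(1) = -0.190 < 0.
Binary case is linear: z₁(K₁−1)(1+ψ₂(K₂−1)) + z₂(K₂−1)(1+ψ₂(K₁−1)) = 0
⇒ ψ₂ = [z₁(K₁−1)+z₂(K₂−1)] / [−(K₁−1)(K₂−1)] = 1.1403/1.6914 = 0.674
  chloroform: x = 0.095, y = 0.477
  ethylbenzene: x = 0.905, y = 0.523

V/F (drum 2) = 0.674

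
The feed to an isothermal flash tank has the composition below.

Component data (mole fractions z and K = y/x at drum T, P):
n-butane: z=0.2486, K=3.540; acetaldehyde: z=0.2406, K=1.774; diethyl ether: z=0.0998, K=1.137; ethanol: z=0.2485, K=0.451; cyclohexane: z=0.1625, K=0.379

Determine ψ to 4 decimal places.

Rachford–Rice: g(ψ) = Σ zᵢ(Kᵢ−1)/(1+ψ(Kᵢ−1)) = 0.
Feasibility: ΣzᵢKᵢ = 1.5940, Σzᵢ/Kᵢ = 1.2734 — both > 1, two phases present.
Newton iteration, ψ⁰ = 0.36:
  ψ = 0.3600: g = 0.18851, g' = -0.7478 → ψ = 0.6121
  ψ = 0.6121: g = 0.01788, g' = -0.6467 → ψ = 0.6397
Converged at ψ = 0.6397.

ψ = 0.6397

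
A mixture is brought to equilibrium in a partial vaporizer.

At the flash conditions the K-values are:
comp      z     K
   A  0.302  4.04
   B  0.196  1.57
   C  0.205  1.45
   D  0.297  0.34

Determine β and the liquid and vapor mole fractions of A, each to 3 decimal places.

β = 0.796, x_A = 0.088, y_A = 0.357

Newton–Raphson from β = 0.53:
  β = 0.530: g = 0.2104, g' = -0.780 → β = 0.800
  β = 0.800: g = -0.0030, g' = -0.870 → β = 0.796
Converged at β = 0.796.
Compositions from xᵢ = zᵢ/(1+β(Kᵢ−1)), yᵢ = Kᵢxᵢ:
  A: x = 0.088, y = 0.357
  B: x = 0.135, y = 0.212
  C: x = 0.151, y = 0.219
  D: x = 0.626, y = 0.213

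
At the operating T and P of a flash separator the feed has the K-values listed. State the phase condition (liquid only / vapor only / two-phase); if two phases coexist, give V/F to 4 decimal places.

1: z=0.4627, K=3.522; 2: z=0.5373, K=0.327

ΣzᵢKᵢ = 1.8053; Σzᵢ/Kᵢ = 1.7745.
Both exceed 1, so a two-phase solution exists.
Material balance + equilibrium reduce to Σ zᵢ(Kᵢ−1)/(1+ψ(Kᵢ−1)) = 0.
Binary case is linear: z₁(K₁−1)(1+ψ(K₂−1)) + z₂(K₂−1)(1+ψ(K₁−1)) = 0
⇒ ψ = [z₁(K₁−1)+z₂(K₂−1)] / [−(K₁−1)(K₂−1)] = 0.80533/1.69731 = 0.4745

two-phase, V/F = 0.4745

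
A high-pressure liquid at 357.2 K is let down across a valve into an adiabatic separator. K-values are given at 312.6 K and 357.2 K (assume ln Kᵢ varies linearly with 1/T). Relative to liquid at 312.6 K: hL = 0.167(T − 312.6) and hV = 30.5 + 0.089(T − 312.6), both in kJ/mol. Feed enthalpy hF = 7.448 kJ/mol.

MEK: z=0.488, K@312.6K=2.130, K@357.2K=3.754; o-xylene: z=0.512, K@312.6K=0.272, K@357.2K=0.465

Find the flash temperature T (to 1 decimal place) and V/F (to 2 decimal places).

Adiabatic flash: solve Rachford–Rice at each trial T, then check hF = ψ·hV(T) + (1−ψ)·hL(T).
  T = 312.6 K: K = (2.130, 0.272), RR gives ψ = 0.217, H_out = 6.626 kJ/mol
  T = 357.2 K: K = (3.754, 0.465), RR gives ψ = 0.726, H_out = 27.072 kJ/mol
  T = 334.9 K: K = (2.882, 0.362), RR gives ψ = 0.493, H_out = 17.898 kJ/mol
  T = 323.8 K: K = (2.492, 0.316), RR gives ψ = 0.370, H_out = 12.828 kJ/mol
  T = 318.2 K: K = (2.307, 0.293), RR gives ψ = 0.299, H_out = 9.921 kJ/mol
  T = 315.4 K: K = (2.218, 0.283), RR gives ψ = 0.260, H_out = 8.332 kJ/mol
  T = 314.0 K: K = (2.174, 0.277), RR gives ψ = 0.239, H_out = 7.495 kJ/mol
Linear interpolation between T = 312.6 (H_out = 6.626) and T = 314.0 (H_out = 7.495) on hF = 7.448 gives T ≈ 313.9 K, at which ψ = 0.24.

T = 313.9 K, V/F = 0.24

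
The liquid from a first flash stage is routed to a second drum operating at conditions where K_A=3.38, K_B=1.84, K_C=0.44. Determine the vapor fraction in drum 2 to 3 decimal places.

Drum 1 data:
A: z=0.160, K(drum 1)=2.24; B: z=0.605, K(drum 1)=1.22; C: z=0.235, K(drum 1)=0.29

V/F (drum 2) = 0.811

Drum 1:
Let ψ₁ = V/F and solve Σ zᵢ(Kᵢ−1)/(1+ψ₁(Kᵢ−1)) = 0.
Check two-phase: ΣzᵢKᵢ = 1.165 > 1 and Σzᵢ/Kᵢ = 1.378 > 1, so g(0) = 0.165 > 0 and g(1) = -0.378 < 0.
Newton–Raphson from ψ₁ = 0.5:
  ψ₁ = 0.500: g = -0.0163, g' = -0.402 → ψ₁ = 0.459
Converged at ψ₁ = 0.459.
Drum-1 compositions:
  A: x = 0.102, y = 0.228
  B: x = 0.550, y = 0.670
  C: x = 0.348, y = 0.101
Drum-2 feed = drum-1 liquid: z₂ = (0.1020, 0.5496, 0.3484).
Drum 2:
Iterate (Newton) starting at ψ₂ = 0.49:
  ψ₂ = 0.490: g = 0.1702, g' = -0.525 → ψ₂ = 0.814
  ψ₂ = 0.814: g = -0.0018, g' = -0.573 → ψ₂ = 0.811
Converged at ψ₂ = 0.811.
  A: x = 0.035, y = 0.118
  B: x = 0.327, y = 0.601
  C: x = 0.638, y = 0.281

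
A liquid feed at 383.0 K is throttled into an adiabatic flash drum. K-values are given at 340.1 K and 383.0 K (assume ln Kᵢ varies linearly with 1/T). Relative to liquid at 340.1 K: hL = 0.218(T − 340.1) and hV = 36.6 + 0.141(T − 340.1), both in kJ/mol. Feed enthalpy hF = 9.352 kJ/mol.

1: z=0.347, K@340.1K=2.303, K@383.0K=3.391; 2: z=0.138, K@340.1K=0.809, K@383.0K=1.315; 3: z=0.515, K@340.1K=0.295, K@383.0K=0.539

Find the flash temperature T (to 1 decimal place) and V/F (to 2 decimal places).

Adiabatic flash: solve Rachford–Rice at each trial T, then check hF = ψ·hV(T) + (1−ψ)·hL(T).
  T = 340.1 K: K = (2.303, 0.809, 0.295), RR gives ψ = 0.077, H_out = 2.830 kJ/mol
  T = 383.0 K: K = (3.391, 1.315, 0.539), RR gives ψ = 0.691, H_out = 32.368 kJ/mol
  T = 361.6 K: K = (2.828, 1.047, 0.406), RR gives ψ = 0.360, H_out = 17.268 kJ/mol
  T = 350.9 K: K = (2.561, 0.925, 0.348), RR gives ψ = 0.221, H_out = 10.259 kJ/mol
  T = 345.5 K: K = (2.431, 0.866, 0.321), RR gives ψ = 0.151, H_out = 6.625 kJ/mol
  T = 348.2 K: K = (2.496, 0.895, 0.334), RR gives ψ = 0.186, H_out = 8.457 kJ/mol
  T = 349.5 K: K = (2.527, 0.909, 0.341), RR gives ψ = 0.203, H_out = 9.328 kJ/mol
Linear interpolation between T = 349.5 (H_out = 9.328) and T = 350.9 (H_out = 10.259) on hF = 9.352 gives T ≈ 349.5 K, at which ψ = 0.20.

T = 349.5 K, V/F = 0.20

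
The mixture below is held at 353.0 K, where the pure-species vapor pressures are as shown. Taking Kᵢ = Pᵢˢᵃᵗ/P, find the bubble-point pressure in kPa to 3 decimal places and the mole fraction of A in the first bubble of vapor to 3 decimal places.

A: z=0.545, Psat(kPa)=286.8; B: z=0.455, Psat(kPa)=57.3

At the bubble point ψ → 0, so ΣzᵢKᵢ = 1 with Kᵢ = Pᵢˢᵃᵗ/P ⇒ P = ΣzᵢPᵢˢᵃᵗ.
P = 0.545·286.8 + 0.455·57.3 = 182.377 kPa
yᵢ = zᵢPᵢˢᵃᵗ/P ⇒ y_A = 0.545·286.8/182.377 = 0.857

Pbub = 182.377 kPa, y_A = 0.857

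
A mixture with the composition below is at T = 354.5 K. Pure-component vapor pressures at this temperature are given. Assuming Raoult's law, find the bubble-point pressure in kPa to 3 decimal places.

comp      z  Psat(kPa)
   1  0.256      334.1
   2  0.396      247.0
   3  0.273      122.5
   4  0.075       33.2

At the bubble point ψ → 0, so ΣzᵢKᵢ = 1 with Kᵢ = Pᵢˢᵃᵗ/P ⇒ P = ΣzᵢPᵢˢᵃᵗ.
P = 0.256·334.1 + 0.396·247.0 + 0.273·122.5 + 0.075·33.2 = 219.274 kPa

Pbub = 219.274 kPa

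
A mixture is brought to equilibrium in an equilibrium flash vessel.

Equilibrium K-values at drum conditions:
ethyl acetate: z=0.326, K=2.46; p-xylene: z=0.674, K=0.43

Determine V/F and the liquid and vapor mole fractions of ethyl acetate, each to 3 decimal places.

Rachford–Rice: g(V/F) = Σ zᵢ(Kᵢ−1)/(1+V/F(Kᵢ−1)) = 0.
Feasibility: ΣzᵢKᵢ = 1.092, Σzᵢ/Kᵢ = 1.700 — both > 1, two phases present.
Binary case is linear: z₁(K₁−1)(1+V/F(K₂−1)) + z₂(K₂−1)(1+V/F(K₁−1)) = 0
⇒ V/F = [z₁(K₁−1)+z₂(K₂−1)] / [−(K₁−1)(K₂−1)] = 0.0918/0.8322 = 0.110
Compositions from xᵢ = zᵢ/(1+V/F(Kᵢ−1)), yᵢ = Kᵢxᵢ:
  ethyl acetate: x = 0.281, y = 0.691
  p-xylene: x = 0.719, y = 0.309

V/F = 0.110, x_ethyl acetate = 0.281, y_ethyl acetate = 0.691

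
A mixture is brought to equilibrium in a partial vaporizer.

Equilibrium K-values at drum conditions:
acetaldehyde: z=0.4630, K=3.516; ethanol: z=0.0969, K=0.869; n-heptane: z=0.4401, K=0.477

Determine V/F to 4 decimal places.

Rachford–Rice: g(V/F) = Σ zᵢ(Kᵢ−1)/(1+V/F(Kᵢ−1)) = 0.
g(0) = ΣzᵢKᵢ − 1 = 0.9220 and g(1) = 1 − Σzᵢ/Kᵢ = -0.1658, so a root lies in (0, 1).
Newton iteration, V/F⁰ = 0.5:
  V/F = 0.5000: g = 0.19064, g' = -0.7975 → V/F = 0.7391
  V/F = 0.7391: g = 0.01814, g' = -0.6804 → V/F = 0.7657
Converged at V/F = 0.7657.

V/F = 0.7657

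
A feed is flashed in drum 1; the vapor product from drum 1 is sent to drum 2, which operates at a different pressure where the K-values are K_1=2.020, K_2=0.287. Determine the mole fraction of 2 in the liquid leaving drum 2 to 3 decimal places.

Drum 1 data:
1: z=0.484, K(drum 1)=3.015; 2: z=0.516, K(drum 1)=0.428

x_2 (drum 2) = 0.589

Drum 1:
Let ψ₁ = V/F and solve Σ zᵢ(Kᵢ−1)/(1+ψ₁(Kᵢ−1)) = 0.
Feasibility: ΣzᵢKᵢ = 1.680, Σzᵢ/Kᵢ = 1.366 — both > 1, two phases present.
Newton–Raphson from ψ₁ = 0.61:
  ψ₁ = 0.610: g = -0.0158, g' = -0.794 → ψ₁ = 0.590
Converged at ψ₁ = 0.590.
Drum-1 compositions:
  1: x = 0.221, y = 0.667
  2: x = 0.779, y = 0.333
Drum-2 feed = drum-1 vapor: z₂ = (0.6666, 0.3334).
Drum 2:
Binary case is linear: z₁(K₁−1)(1+ψ₂(K₂−1)) + z₂(K₂−1)(1+ψ₂(K₁−1)) = 0
⇒ ψ₂ = [z₁(K₁−1)+z₂(K₂−1)] / [−(K₁−1)(K₂−1)] = 0.4423/0.7273 = 0.608
  1: x = 0.411, y = 0.831
  2: x = 0.589, y = 0.169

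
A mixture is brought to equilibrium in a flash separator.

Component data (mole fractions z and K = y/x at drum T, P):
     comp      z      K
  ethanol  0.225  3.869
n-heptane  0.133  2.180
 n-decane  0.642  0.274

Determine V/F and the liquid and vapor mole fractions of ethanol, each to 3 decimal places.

Rachford–Rice: g(V/F) = Σ zᵢ(Kᵢ−1)/(1+V/F(Kᵢ−1)) = 0.
g(0) = ΣzᵢKᵢ − 1 = 0.336 and g(1) = 1 − Σzᵢ/Kᵢ = -1.462, so a root lies in (0, 1).
Newton iteration, V/F⁰ = 0.5:
  V/F = 0.500: g = -0.3678, g' = -1.220 → V/F = 0.198
  V/F = 0.198: g = -0.0060, g' = -1.336 → V/F = 0.194
Converged at V/F = 0.194.
Compositions from xᵢ = zᵢ/(1+V/F(Kᵢ−1)), yᵢ = Kᵢxᵢ:
  ethanol: x = 0.145, y = 0.559
  n-heptane: x = 0.108, y = 0.236
  n-decane: x = 0.747, y = 0.205

V/F = 0.194, x_ethanol = 0.145, y_ethanol = 0.559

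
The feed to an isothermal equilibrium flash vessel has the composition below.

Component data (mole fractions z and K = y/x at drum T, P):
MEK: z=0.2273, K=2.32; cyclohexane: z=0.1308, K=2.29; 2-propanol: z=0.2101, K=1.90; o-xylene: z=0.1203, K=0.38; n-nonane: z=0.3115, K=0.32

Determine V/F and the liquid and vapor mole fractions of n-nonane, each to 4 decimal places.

Newton iteration, V/F⁰ = 0.51:
  V/F = 0.5100: g = -0.02266, g' = -0.7371 → V/F = 0.4793
  V/F = 0.4793: g = -0.00019, g' = -0.7254 → V/F = 0.4790
Converged at V/F = 0.4790.
Compositions from xᵢ = zᵢ/(1+V/F(Kᵢ−1)), yᵢ = Kᵢxᵢ:
  MEK: x = 0.1393, y = 0.3231
  cyclohexane: x = 0.0808, y = 0.1851
  2-propanol: x = 0.1468, y = 0.2789
  o-xylene: x = 0.1711, y = 0.0650
  n-nonane: x = 0.4620, y = 0.1478

V/F = 0.4790, x_n-nonane = 0.4620, y_n-nonane = 0.1478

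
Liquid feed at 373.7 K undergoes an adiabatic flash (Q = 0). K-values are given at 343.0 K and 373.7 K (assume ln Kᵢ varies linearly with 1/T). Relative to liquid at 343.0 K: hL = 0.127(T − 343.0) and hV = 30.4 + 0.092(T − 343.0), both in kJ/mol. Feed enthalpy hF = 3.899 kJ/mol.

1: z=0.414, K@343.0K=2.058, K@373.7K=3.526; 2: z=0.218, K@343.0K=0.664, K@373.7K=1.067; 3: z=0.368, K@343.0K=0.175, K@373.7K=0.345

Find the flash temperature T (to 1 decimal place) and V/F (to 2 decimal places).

T = 344.5 K, V/F = 0.12

Adiabatic flash: solve Rachford–Rice at each trial T, then check hF = ψ·hV(T) + (1−ψ)·hL(T).
  T = 343.0 K: K = (2.058, 0.664, 0.175), RR gives ψ = 0.085, H_out = 2.583 kJ/mol
  T = 373.7 K: K = (3.526, 1.067, 0.345), RR gives ψ = 0.638, H_out = 22.621 kJ/mol
  T = 358.4 K: K = (2.727, 0.851, 0.250), RR gives ψ = 0.393, H_out = 13.684 kJ/mol
  T = 350.7 K: K = (2.377, 0.754, 0.210), RR gives ψ = 0.255, H_out = 8.675 kJ/mol
  T = 346.9 K: K = (2.215, 0.709, 0.192), RR gives ψ = 0.177, H_out = 5.857 kJ/mol
  T = 344.9 K: K = (2.134, 0.685, 0.183), RR gives ψ = 0.132, H_out = 4.236 kJ/mol
Linear interpolation between T = 343.0 (H_out = 2.583) and T = 344.9 (H_out = 4.236) on hF = 3.899 gives T ≈ 344.5 K, at which ψ = 0.12.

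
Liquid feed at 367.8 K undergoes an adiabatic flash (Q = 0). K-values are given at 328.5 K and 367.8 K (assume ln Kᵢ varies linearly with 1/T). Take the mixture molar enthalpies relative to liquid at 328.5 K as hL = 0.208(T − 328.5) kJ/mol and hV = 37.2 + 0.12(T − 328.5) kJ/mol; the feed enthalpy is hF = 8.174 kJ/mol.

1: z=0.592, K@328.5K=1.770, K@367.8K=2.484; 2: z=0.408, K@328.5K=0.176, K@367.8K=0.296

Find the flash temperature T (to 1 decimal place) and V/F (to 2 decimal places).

T = 330.2 K, V/F = 0.21

Adiabatic flash: solve Rachford–Rice at each trial T, then check hF = ψ·hV(T) + (1−ψ)·hL(T).
  T = 328.5 K: K = (1.770, 0.176), RR gives ψ = 0.189, H_out = 7.015 kJ/mol
  T = 367.8 K: K = (2.484, 0.296), RR gives ψ = 0.566, H_out = 27.271 kJ/mol
  T = 348.1 K: K = (2.116, 0.231), RR gives ψ = 0.405, H_out = 18.435 kJ/mol
  T = 338.3 K: K = (1.940, 0.203), RR gives ψ = 0.309, H_out = 13.251 kJ/mol
  T = 333.4 K: K = (1.854, 0.189), RR gives ψ = 0.253, H_out = 10.304 kJ/mol
  T = 330.9 K: K = (1.811, 0.182), RR gives ψ = 0.221, H_out = 8.675 kJ/mol
Linear interpolation between T = 328.5 (H_out = 7.015) and T = 330.9 (H_out = 8.675) on hF = 8.174 gives T ≈ 330.2 K, at which ψ = 0.21.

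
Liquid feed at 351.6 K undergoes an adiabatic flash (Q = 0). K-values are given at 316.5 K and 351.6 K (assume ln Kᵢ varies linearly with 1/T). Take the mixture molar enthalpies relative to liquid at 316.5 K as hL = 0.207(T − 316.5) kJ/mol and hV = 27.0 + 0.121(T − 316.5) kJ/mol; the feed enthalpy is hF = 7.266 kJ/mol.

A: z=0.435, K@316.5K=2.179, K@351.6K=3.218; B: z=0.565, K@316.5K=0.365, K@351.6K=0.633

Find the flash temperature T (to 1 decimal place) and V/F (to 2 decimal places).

T = 319.1 K, V/F = 0.25

Adiabatic flash: solve Rachford–Rice at each trial T, then check hF = ψ·hV(T) + (1−ψ)·hL(T).
  T = 316.5 K: K = (2.179, 0.365), RR gives ψ = 0.206, H_out = 5.557 kJ/mol
  T = 351.6 K: K = (3.218, 0.633), RR gives ψ = 0.931, H_out = 29.582 kJ/mol
  T = 334.1 K: K = (2.677, 0.488), RR gives ψ = 0.513, H_out = 16.711 kJ/mol
  T = 325.3 K: K = (2.422, 0.424), RR gives ψ = 0.357, H_out = 11.203 kJ/mol
  T = 320.9 K: K = (2.299, 0.394), RR gives ψ = 0.282, H_out = 8.430 kJ/mol
  T = 318.7 K: K = (2.239, 0.379), RR gives ψ = 0.244, H_out = 7.010 kJ/mol
Linear interpolation between T = 318.7 (H_out = 7.010) and T = 320.9 (H_out = 8.430) on hF = 7.266 gives T ≈ 319.1 K, at which ψ = 0.25.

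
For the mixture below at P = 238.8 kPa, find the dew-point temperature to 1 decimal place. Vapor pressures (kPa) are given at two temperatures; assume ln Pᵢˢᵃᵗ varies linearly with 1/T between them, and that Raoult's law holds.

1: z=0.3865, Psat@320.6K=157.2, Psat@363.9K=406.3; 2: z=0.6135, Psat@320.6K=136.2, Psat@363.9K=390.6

T = 340.9 K

Dew-point temperature: Σzᵢ·P/Pᵢˢᵃᵗ(T) = 1. Interpolate ln Pᵢˢᵃᵗ = aᵢ + bᵢ/T.
  T = 320.6 K: ΣzᵢP/Pᵢˢᵃᵗ = 1.6628
  T = 363.9 K: ΣzᵢP/Pᵢˢᵃᵗ = 0.6022
  T = 342.2 K: ΣzᵢP/Pᵢˢᵃᵗ = 0.9699
  T = 331.4 K: ΣzᵢP/Pᵢˢᵃᵗ = 1.2587
  T = 336.8 K: ΣzᵢP/Pᵢˢᵃᵗ = 1.1026
  T = 339.5 K: ΣzᵢP/Pᵢˢᵃᵗ = 1.0336
Interpolating between 339.5 K and 342.2 K gives T ≈ 340.9 K.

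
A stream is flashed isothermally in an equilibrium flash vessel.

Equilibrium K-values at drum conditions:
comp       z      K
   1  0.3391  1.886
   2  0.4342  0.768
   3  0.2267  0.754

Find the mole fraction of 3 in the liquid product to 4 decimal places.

Let ψ = V/F and solve Σ zᵢ(Kᵢ−1)/(1+ψ(Kᵢ−1)) = 0.
g(0) = ΣzᵢKᵢ − 1 = 0.1439 and g(1) = 1 − Σzᵢ/Kᵢ = -0.0458, so a root lies in (0, 1).
Iterate (Newton) starting at ψ = 0.44:
  ψ = 0.4400: g = 0.04145, g' = -0.1840 → ψ = 0.6652
  ψ = 0.6652: g = 0.00324, g' = -0.1577 → ψ = 0.6857
  ψ = 0.6857: g = 0.00002, g' = -0.1559 → ψ = 0.6858
Converged at ψ = 0.6858.
Compositions from xᵢ = zᵢ/(1+ψ(Kᵢ−1)), yᵢ = Kᵢxᵢ:
  1: x = 0.2109, y = 0.3978
  2: x = 0.5164, y = 0.3966
  3: x = 0.2727, y = 0.2056

x_3 = 0.2727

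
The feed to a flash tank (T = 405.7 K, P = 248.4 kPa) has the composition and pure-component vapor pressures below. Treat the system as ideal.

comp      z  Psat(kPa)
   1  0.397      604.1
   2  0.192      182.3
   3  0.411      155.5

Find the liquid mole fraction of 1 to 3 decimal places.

Raoult's law: Kᵢ = Pᵢˢᵃᵗ/P = Pᵢˢᵃᵗ/248.4.
  K_1 = 604.1/248.4 = 2.43196, K_2 = 182.3/248.4 = 0.73390, K_3 = 155.5/248.4 = 0.62601
Newton–Raphson from V/F = 0.5:
  V/F = 0.500: g = 0.0833, g' = -0.382 → V/F = 0.718
  V/F = 0.718: g = 0.0069, g' = -0.326 → V/F = 0.739
  V/F = 0.739: g = 0.0000, g' = -0.323 → V/F = 0.740
Converged at V/F = 0.740.
Compositions from xᵢ = zᵢ/(1+V/F(Kᵢ−1)), yᵢ = Kᵢxᵢ:
  1: x = 0.193, y = 0.469
  2: x = 0.239, y = 0.175
  3: x = 0.568, y = 0.356

x_1 = 0.193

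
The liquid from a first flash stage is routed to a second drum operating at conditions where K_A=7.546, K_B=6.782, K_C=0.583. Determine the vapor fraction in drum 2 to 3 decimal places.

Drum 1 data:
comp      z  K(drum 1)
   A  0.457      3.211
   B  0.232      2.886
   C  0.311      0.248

Drum 1:
Newton–Raphson from ψ₁ = 0.55:
  ψ₁ = 0.550: g = 0.2719, g' = -1.165 → ψ₁ = 0.783
  ψ₁ = 0.783: g = -0.0227, g' = -1.475 → ψ₁ = 0.768
Converged at ψ₁ = 0.768.
Drum-1 compositions:
  A: x = 0.169, y = 0.544
  B: x = 0.095, y = 0.274
  C: x = 0.736, y = 0.182
Drum-2 feed = drum-1 liquid: z₂ = (0.1694, 0.0948, 0.7358).
Drum 2:
Rachford–Rice: g(ψ₂) = Σ zᵢ(Kᵢ−1)/(1+ψ₂(Kᵢ−1)) = 0.
g(0) = ΣzᵢKᵢ − 1 = 1.350 and g(1) = 1 − Σzᵢ/Kᵢ = -0.299, so a root lies in (0, 1).
Newton iteration, ψ₂⁰ = 0.5:
  ψ₂ = 0.500: g = 0.0127, g' = -0.811 → ψ₂ = 0.516
Converged at ψ₂ = 0.516.
  A: x = 0.039, y = 0.292
  B: x = 0.024, y = 0.161
  C: x = 0.938, y = 0.547

V/F (drum 2) = 0.516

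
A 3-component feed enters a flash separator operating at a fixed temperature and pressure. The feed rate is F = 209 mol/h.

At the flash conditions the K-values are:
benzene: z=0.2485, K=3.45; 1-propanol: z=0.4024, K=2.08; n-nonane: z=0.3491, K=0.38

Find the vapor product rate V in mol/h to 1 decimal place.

V = 169.5 mol/h

Material balance + equilibrium reduce to Σ zᵢ(Kᵢ−1)/(1+β(Kᵢ−1)) = 0.
g(0) = ΣzᵢKᵢ − 1 = 0.8270 and g(1) = 1 − Σzᵢ/Kᵢ = -0.1842, so a root lies in (0, 1).
Newton–Raphson from β = 0.5:
  β = 0.5000: g = 0.24215, g' = -0.7811 → β = 0.8100
  β = 0.8100: g = 0.00099, g' = -0.8425 → β = 0.8112
Converged at β = 0.8112.
Then V = β·F = 0.8112·209 = 169.5 mol/h and L = F − V = 39.5 mol/h.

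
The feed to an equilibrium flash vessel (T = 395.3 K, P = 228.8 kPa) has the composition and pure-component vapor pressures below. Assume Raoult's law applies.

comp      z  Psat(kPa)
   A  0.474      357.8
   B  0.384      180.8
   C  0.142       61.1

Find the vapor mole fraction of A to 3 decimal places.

Raoult's law: Kᵢ = Pᵢˢᵃᵗ/P = Pᵢˢᵃᵗ/228.8.
  K_A = 357.8/228.8 = 1.56381, K_B = 180.8/228.8 = 0.79021, K_C = 61.1/228.8 = 0.26705
Newton iteration, V/F⁰ = 0.5:
  V/F = 0.500: g = -0.0458, g' = -0.303 → V/F = 0.349
  V/F = 0.349: g = -0.0034, g' = -0.263 → V/F = 0.336
Converged at V/F = 0.336.
Compositions from xᵢ = zᵢ/(1+V/F(Kᵢ−1)), yᵢ = Kᵢxᵢ:
  A: x = 0.399, y = 0.623
  B: x = 0.413, y = 0.326
  C: x = 0.188, y = 0.050

y_A = 0.623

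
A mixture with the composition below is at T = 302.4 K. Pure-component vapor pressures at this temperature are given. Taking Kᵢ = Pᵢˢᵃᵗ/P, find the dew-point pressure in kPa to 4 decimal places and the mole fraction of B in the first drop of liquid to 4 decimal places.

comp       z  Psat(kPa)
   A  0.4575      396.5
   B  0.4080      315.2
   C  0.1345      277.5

At the dew point ψ → 1, so Σzᵢ/Kᵢ = 1 with Kᵢ = Pᵢˢᵃᵗ/P ⇒ 1/P = Σzᵢ/Pᵢˢᵃᵗ.
1/P = 0.4575/396.5 + 0.4080/315.2 + 0.1345/277.5 = 0.0029329 ⇒ P = 340.9540 kPa
xᵢ = zᵢP/Pᵢˢᵃᵗ ⇒ x_B = 0.4080·340.9540/315.2 = 0.4413

Pdew = 340.9540 kPa, x_B = 0.4413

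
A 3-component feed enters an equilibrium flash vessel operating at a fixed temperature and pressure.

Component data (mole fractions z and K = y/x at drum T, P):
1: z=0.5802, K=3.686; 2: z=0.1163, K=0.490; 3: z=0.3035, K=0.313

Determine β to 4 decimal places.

Iterate (Newton) starting at β = 0.49:
  β = 0.4900: g = 0.27947, g' = -1.1596 → β = 0.7310
  β = 0.7310: g = 0.01245, g' = -1.1316 → β = 0.7420
Converged at β = 0.7420.

β = 0.7420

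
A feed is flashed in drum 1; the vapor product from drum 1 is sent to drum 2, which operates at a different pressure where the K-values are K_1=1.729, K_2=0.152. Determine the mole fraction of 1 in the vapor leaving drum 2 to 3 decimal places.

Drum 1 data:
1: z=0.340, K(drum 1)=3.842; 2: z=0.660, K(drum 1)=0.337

Drum 1:
Binary case is linear: z₁(K₁−1)(1+ψ₁(K₂−1)) + z₂(K₂−1)(1+ψ₁(K₁−1)) = 0
⇒ ψ₁ = [z₁(K₁−1)+z₂(K₂−1)] / [−(K₁−1)(K₂−1)] = 0.5287/1.8842 = 0.281
Drum-1 compositions:
  1: x = 0.189, y = 0.727
  2: x = 0.811, y = 0.273
Drum-2 feed = drum-1 vapor: z₂ = (0.7267, 0.2733).
Drum 2:
Rachford–Rice: g(ψ₂) = Σ zᵢ(Kᵢ−1)/(1+ψ₂(Kᵢ−1)) = 0.
Check two-phase: ΣzᵢKᵢ = 1.298 > 1 and Σzᵢ/Kᵢ = 2.218 > 1, so g(0) = 0.298 > 0 and g(1) = -1.218 < 0.
Binary case is linear: z₁(K₁−1)(1+ψ₂(K₂−1)) + z₂(K₂−1)(1+ψ₂(K₁−1)) = 0
⇒ ψ₂ = [z₁(K₁−1)+z₂(K₂−1)] / [−(K₁−1)(K₂−1)] = 0.2981/0.6182 = 0.482
  1: x = 0.538, y = 0.930
  2: x = 0.462, y = 0.070

y_1 (drum 2) = 0.930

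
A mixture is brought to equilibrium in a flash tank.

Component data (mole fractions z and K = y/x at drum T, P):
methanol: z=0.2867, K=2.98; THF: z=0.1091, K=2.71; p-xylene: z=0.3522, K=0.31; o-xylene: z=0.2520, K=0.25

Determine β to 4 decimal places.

Newton–Raphson from β = 0.6:
  β = 0.6000: g = -0.40681, g' = -1.2694 → β = 0.2795
  β = 0.2795: g = -0.04857, g' = -1.0961 → β = 0.2352
  β = 0.2352: g = 0.00076, g' = -1.1334 → β = 0.2359
Converged at β = 0.2359.

β = 0.2359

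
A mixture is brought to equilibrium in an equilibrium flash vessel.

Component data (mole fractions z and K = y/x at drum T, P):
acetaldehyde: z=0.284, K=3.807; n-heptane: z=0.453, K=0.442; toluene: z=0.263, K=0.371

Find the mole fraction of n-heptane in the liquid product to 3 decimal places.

x_n-heptane = 0.520

Newton iteration, ψ⁰ = 0.61:
  ψ = 0.610: g = -0.3577, g' = -0.902 → ψ = 0.214
  ψ = 0.214: g = 0.0203, g' = -1.195 → ψ = 0.231
Converged at ψ = 0.231.
Compositions from xᵢ = zᵢ/(1+ψ(Kᵢ−1)), yᵢ = Kᵢxᵢ:
  acetaldehyde: x = 0.172, y = 0.656
  n-heptane: x = 0.520, y = 0.230
  toluene: x = 0.308, y = 0.114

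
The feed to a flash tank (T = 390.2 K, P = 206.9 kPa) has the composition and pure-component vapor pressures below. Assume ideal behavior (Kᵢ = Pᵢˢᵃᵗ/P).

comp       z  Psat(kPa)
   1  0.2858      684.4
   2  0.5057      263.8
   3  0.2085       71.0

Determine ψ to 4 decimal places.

Raoult's law: Kᵢ = Pᵢˢᵃᵗ/P = Pᵢˢᵃᵗ/206.9.
  K_1 = 684.4/206.9 = 3.307878, K_2 = 263.8/206.9 = 1.275012, K_3 = 71.0/206.9 = 0.343161
Let ψ = V/F and solve Σ zᵢ(Kᵢ−1)/(1+ψ(Kᵢ−1)) = 0.
Check two-phase: ΣzᵢKᵢ = 1.6617 > 1 and Σzᵢ/Kᵢ = 1.0906 > 1, so g(0) = 0.6617 > 0 and g(1) = -0.0906 < 0.
Iterate (Newton) starting at ψ = 0.5:
  ψ = 0.5000: g = 0.22456, g' = -0.5571 → ψ = 0.9031
  ψ = 0.9031: g = -0.01137, g' = -0.7281 → ψ = 0.8875
  ψ = 0.8875: g = -0.00018, g' = -0.7057 → ψ = 0.8872
Converged at ψ = 0.8872.

ψ = 0.8872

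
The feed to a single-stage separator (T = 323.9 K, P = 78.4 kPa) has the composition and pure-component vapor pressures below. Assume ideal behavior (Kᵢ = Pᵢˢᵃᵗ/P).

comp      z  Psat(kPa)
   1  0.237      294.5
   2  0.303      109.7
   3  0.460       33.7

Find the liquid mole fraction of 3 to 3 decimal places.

x_3 = 0.650

Raoult's law: Kᵢ = Pᵢˢᵃᵗ/P = Pᵢˢᵃᵗ/78.4.
  K_1 = 294.5/78.4 = 3.75638, K_2 = 109.7/78.4 = 1.39923, K_3 = 33.7/78.4 = 0.42985
Rachford–Rice: g(ψ) = Σ zᵢ(Kᵢ−1)/(1+ψ(Kᵢ−1)) = 0.
Feasibility: ΣzᵢKᵢ = 1.512, Σzᵢ/Kᵢ = 1.350 — both > 1, two phases present.
Iterate (Newton) starting at ψ = 0.5:
  ψ = 0.500: g = 0.0087, g' = -0.644 → ψ = 0.513
  ψ = 0.513: g = 0.0000, g' = -0.641 → ψ = 0.514
Converged at ψ = 0.514.
Compositions from xᵢ = zᵢ/(1+ψ(Kᵢ−1)), yᵢ = Kᵢxᵢ:
  1: x = 0.098, y = 0.369
  2: x = 0.251, y = 0.352
  3: x = 0.650, y = 0.280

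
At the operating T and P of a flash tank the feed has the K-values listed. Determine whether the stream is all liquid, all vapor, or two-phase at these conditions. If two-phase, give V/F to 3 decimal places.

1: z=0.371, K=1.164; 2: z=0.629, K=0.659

ΣzᵢKᵢ = 0.846; Σzᵢ/Kᵢ = 1.273.
Since ΣzᵢKᵢ < 1 the mixture is below its bubble point — single liquid phase.

all liquid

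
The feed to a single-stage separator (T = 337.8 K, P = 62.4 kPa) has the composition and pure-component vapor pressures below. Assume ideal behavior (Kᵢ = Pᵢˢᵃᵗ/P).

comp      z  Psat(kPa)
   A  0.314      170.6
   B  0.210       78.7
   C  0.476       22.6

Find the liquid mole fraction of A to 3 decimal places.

x_A = 0.196

Raoult's law: Kᵢ = Pᵢˢᵃᵗ/P = Pᵢˢᵃᵗ/62.4.
  K_A = 170.6/62.4 = 2.73397, K_B = 78.7/62.4 = 1.26122, K_C = 22.6/62.4 = 0.36218
Newton iteration, ψ⁰ = 0.5:
  ψ = 0.500: g = -0.1056, g' = -0.700 → ψ = 0.349
  ψ = 0.349: g = -0.0011, g' = -0.699 → ψ = 0.347
Converged at ψ = 0.347.
Compositions from xᵢ = zᵢ/(1+ψ(Kᵢ−1)), yᵢ = Kᵢxᵢ:
  A: x = 0.196, y = 0.536
  B: x = 0.193, y = 0.243
  C: x = 0.612, y = 0.221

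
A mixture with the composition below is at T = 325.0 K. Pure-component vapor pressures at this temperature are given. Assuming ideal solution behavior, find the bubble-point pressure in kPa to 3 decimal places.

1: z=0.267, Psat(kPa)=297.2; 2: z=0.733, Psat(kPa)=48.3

At the bubble point ψ → 0, so ΣzᵢKᵢ = 1 with Kᵢ = Pᵢˢᵃᵗ/P ⇒ P = ΣzᵢPᵢˢᵃᵗ.
P = 0.267·297.2 + 0.733·48.3 = 114.756 kPa

Pbub = 114.756 kPa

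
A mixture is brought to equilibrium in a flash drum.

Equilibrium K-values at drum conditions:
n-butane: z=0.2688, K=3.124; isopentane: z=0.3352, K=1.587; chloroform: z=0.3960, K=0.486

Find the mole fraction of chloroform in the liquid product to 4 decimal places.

x_chloroform = 0.6722

Newton iteration, ψ⁰ = 0.63:
  ψ = 0.6300: g = 0.08681, g' = -0.5122 → ψ = 0.7995
Converged at ψ = 0.7995.
Compositions from xᵢ = zᵢ/(1+ψ(Kᵢ−1)), yᵢ = Kᵢxᵢ:
  n-butane: x = 0.0996, y = 0.3112
  isopentane: x = 0.2281, y = 0.3621
  chloroform: x = 0.6722, y = 0.3267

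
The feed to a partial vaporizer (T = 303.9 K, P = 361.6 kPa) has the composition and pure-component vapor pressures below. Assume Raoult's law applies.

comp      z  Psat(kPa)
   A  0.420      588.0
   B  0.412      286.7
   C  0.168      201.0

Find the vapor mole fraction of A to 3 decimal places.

Raoult's law: Kᵢ = Pᵢˢᵃᵗ/P = Pᵢˢᵃᵗ/361.6.
  K_A = 588.0/361.6 = 1.62611, K_B = 286.7/361.6 = 0.79287, K_C = 201.0/361.6 = 0.55586
Material balance + equilibrium reduce to Σ zᵢ(Kᵢ−1)/(1+ψ(Kᵢ−1)) = 0.
Feasibility: ΣzᵢKᵢ = 1.103, Σzᵢ/Kᵢ = 1.080 — both > 1, two phases present.
Newton iteration, ψ⁰ = 0.5:
  ψ = 0.500: g = 0.0092, g' = -0.172 → ψ = 0.553
Converged at ψ = 0.553.
Compositions from xᵢ = zᵢ/(1+ψ(Kᵢ−1)), yᵢ = Kᵢxᵢ:
  A: x = 0.312, y = 0.507
  B: x = 0.465, y = 0.369
  C: x = 0.223, y = 0.124

y_A = 0.507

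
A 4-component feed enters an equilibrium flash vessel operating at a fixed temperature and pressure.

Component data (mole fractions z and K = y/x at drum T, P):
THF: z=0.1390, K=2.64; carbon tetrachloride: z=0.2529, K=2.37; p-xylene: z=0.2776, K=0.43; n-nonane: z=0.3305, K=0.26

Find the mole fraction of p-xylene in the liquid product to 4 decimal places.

x_p-xylene = 0.3083

Let ψ = V/F and solve Σ zᵢ(Kᵢ−1)/(1+ψ(Kᵢ−1)) = 0.
g(0) = ΣzᵢKᵢ − 1 = 0.1716 and g(1) = 1 − Σzᵢ/Kᵢ = -1.0761, so a root lies in (0, 1).
Newton–Raphson from ψ = 0.31:
  ψ = 0.3100: g = -0.11525, g' = -0.8360 → ψ = 0.1721
  ψ = 0.1721: g = 0.00241, g' = -0.8867 → ψ = 0.1749
Converged at ψ = 0.1749.
Compositions from xᵢ = zᵢ/(1+ψ(Kᵢ−1)), yᵢ = Kᵢxᵢ:
  THF: x = 0.1080, y = 0.2852
  carbon tetrachloride: x = 0.2040, y = 0.4835
  p-xylene: x = 0.3083, y = 0.1326
  n-nonane: x = 0.3796, y = 0.0987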